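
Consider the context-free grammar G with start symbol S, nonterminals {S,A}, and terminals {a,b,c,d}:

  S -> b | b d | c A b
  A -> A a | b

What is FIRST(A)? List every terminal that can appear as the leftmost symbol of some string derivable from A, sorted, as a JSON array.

Compute FIRST by fixpoint:
round 1:
  A via A→b: +{b}
  S via S→b: +{b}
  S via S→c A b: +{c}
  FIRST[S]={b,c}  FIRST[A]={b}
round 2: (no change)
  FIRST[S]={b,c}  FIRST[A]={b}

FIRST(A) = ["b"]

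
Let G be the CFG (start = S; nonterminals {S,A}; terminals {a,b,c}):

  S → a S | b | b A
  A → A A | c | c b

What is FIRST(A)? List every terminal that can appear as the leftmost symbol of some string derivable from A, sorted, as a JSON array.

Compute FIRST by fixpoint:
[1]
  A via A→c: +{c}
  S via S→a S: +{a}
  S via S→b: +{b}
  S: {a,b}  A: {c}
[2] done
  S: {a,b}  A: {c}

FIRST(A) = ["c"]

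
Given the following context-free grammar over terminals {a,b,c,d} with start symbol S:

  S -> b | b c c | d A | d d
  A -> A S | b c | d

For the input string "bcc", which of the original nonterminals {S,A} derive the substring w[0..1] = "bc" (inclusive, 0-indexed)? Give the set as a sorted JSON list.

Convert to CNF:
  S -> T0 X3 | T2 A | T2 T2 | b
  A -> A S | T0 T1 | d
  T0 -> b
  T1 -> c
  T2 -> d
  X3 -> T1 T1

CYK fill, restricted to cells inside w[0..1]:
  [0..0]={S,T0}  "b"  orig:{S}
  [1..1]={T1}  "c"  orig:{}
  [0..1]={A}  "bc"

Original NTs in T[0,1] deriving "bc": ["A"]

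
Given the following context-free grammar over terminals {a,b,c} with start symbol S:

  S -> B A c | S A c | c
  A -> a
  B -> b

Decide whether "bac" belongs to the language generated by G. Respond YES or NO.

Convert to CNF:
  S -> B X1 | S X2 | c
  A -> a
  B -> b
  T0 -> c
  X1 -> A T0
  X2 -> A T0

Fill CYK table bottom-up:
  [0..0]={B}  "b"
  [1..1]={A}  "a"
  [2..2]={S,T0}  "c"  orig:{S}
  [0..1]=∅  "ba"
  [1..2]={X1,X2}  "ac"  orig:{}
  [0..2]={S}  "bac"

S ∈ T[0,2] ⇒ YES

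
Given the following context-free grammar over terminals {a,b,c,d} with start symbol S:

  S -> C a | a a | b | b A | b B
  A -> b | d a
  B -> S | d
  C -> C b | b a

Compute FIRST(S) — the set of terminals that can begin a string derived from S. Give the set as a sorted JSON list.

FIRST iteration:
round 1:
  A via A→b: +{b}
  A via A→d a: +{d}
  B via B→d: +{d}
  C via C→b a: +{b}
  S via S→C a: +{b}
  S via S→a a: +{a}
  S: {a,b}  A: {b,d}  B: {d}  C: {b}
round 2:
  B via B→S: +{a,b}
  S: {a,b}  A: {b,d}  B: {a,b,d}  C: {b}
round 3: (stable)
  S: {a,b}  A: {b,d}  B: {a,b,d}  C: {b}

FIRST(S) = ["a", "b"]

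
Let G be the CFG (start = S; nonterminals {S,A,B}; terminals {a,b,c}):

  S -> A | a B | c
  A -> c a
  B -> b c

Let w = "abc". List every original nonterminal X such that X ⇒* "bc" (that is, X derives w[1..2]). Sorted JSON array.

Convert to CNF:
  S -> T0 T1 | T1 B | c
  A -> T0 T1
  B -> T2 T0
  T0 -> c
  T1 -> a
  T2 -> b

CYK fill, restricted to cells inside w[1..2]:
  [1..1]={T2}  "b"  orig:{}
  [2..2]={S,T0}  "c"  orig:{S}
  [1..2]={B}  "bc"

Original NTs in T[1,2] deriving "bc": ["B"]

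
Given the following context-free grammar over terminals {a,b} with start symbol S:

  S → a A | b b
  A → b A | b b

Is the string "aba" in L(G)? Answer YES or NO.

CNF form of G:
  S -> T0 T0 | T1 A
  A -> T0 A | T0 T0
  T0 -> b
  T1 -> a

CYK fill:
  T[0,0] 'a' = {T1}  orig:{}
  T[1,1] 'b' = {T0}  orig:{}
  T[2,2] 'a' = {T1}  orig:{}
  T[0,1] 'ab' = ∅
  T[1,2] 'ba' = ∅
  T[0,2] 'aba' = ∅

S ∉ T[0,2] ⇒ NO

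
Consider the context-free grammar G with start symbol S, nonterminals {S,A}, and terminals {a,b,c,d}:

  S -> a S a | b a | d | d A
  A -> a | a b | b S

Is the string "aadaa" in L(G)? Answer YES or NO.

Convert to CNF:
  S -> T0 X3 | T1 T0 | T2 A | d
  A -> T0 T1 | T1 S | a
  T0 -> a
  T1 -> b
  T2 -> d
  X3 -> S T0

CYK fill:
  cell(0,0) a: {A,T0}  orig:{A}
  cell(1,1) a: {A,T0}  orig:{A}
  cell(2,2) d: {S,T2}  orig:{S}
  cell(3,3) a: {A,T0}  orig:{A}
  cell(4,4) a: {A,T0}  orig:{A}
  cell(0,1) aa: ∅
  cell(1,2) ad: ∅
  cell(2,3) da: {S,X3}  orig:{S}
  cell(3,4) aa: ∅
  cell(0,2) aad: ∅
  cell(1,3) ada: {S}
  cell(2,4) daa: {X3}  orig:{}
  cell(0,3) aada: ∅
  cell(1,4) adaa: {S,X3}  orig:{S}
  cell(0,4) aadaa: {S}

S ∈ T[0,4] ⇒ YES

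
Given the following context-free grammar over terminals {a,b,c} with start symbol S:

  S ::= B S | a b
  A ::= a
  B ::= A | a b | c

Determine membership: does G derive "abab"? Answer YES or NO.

CNF form of G:
  S -> B S | T0 T1
  A -> a
  B -> T0 T1 | a | c
  T0 -> a
  T1 -> b

CYK fill:
  T[0,0] 'a' = {A,B,T0}  orig:{A,B}
  T[1,1] 'b' = {T1}  orig:{}
  T[2,2] 'a' = {A,B,T0}  orig:{A,B}
  T[3,3] 'b' = {T1}  orig:{}
  T[0,1] 'ab' = {B,S}
  T[1,2] 'ba' = ∅
  T[2,3] 'ab' = {B,S}
  T[0,2] 'aba' = ∅
  T[1,3] 'bab' = ∅
  T[0,3] 'abab' = {S}

S ∈ T[0,3] ⇒ YES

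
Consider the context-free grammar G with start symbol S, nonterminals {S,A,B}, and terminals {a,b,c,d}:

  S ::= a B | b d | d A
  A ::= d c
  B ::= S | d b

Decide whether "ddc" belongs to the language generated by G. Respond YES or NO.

CNF form of G:
  S -> T0 A | T2 B | T3 T0
  A -> T0 T1
  B -> T0 A | T0 T3 | T2 B | T3 T0
  T0 -> d
  T1 -> c
  T2 -> a
  T3 -> b

CYK fill:
  [0..0]={T0}  "d"  orig:{}
  [1..1]={T0}  "d"  orig:{}
  [2..2]={T1}  "c"  orig:{}
  [0..1]=∅  "dd"
  [1..2]={A}  "dc"
  [0..2]={B,S}  "ddc"

S ∈ T[0,2] ⇒ YES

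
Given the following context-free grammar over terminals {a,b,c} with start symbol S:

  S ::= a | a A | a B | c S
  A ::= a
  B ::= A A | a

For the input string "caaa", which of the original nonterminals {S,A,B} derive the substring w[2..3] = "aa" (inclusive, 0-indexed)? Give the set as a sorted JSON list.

Convert to CNF:
  S -> T0 A | T0 B | T1 S | a
  A -> a
  B -> A A | a
  T0 -> a
  T1 -> c

Fill CYK table bottom-up — only the sub-triangle for w[2..3]:
  cell(2,2) a: {A,B,S,T0}  orig:{A,B,S}
  cell(3,3) a: {A,B,S,T0}  orig:{A,B,S}
  cell(2,3) aa: {B,S}

Original NTs in T[2,3] deriving "aa": ["B", "S"]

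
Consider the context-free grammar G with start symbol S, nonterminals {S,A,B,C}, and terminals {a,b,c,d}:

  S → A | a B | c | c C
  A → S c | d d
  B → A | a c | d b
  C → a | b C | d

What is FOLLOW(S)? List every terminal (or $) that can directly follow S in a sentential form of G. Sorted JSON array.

Compute FIRST by fixpoint:
round 1:
  A via A→d d: +{d}
  B via B→A: +{d}
  B via B→a c: +{a}
  C via C→a: +{a}
  C via C→b C: +{b}
  C via C→d: +{d}
  S via S→A: +{d}
  S via S→a B: +{a}
  S via S→c: +{c}
  FIRST(S)={a,c,d}  FIRST(A)={d}  FIRST(B)={a,d}  FIRST(C)={a,b,d}
round 2:
  A via A→S c: +{a,c}
  B via B→A: +{c}
  FIRST(S)={a,c,d}  FIRST(A)={a,c,d}  FIRST(B)={a,c,d}  FIRST(C)={a,b,d}
round 3: (no change)
  FIRST(S)={a,c,d}  FIRST(A)={a,c,d}  FIRST(B)={a,c,d}  FIRST(C)={a,b,d}

FOLLOW sets:
seed FOLLOW(S) with $
round 1:
  A→S c: FOLLOW(S) ⊇ FIRST(c) = {c}; new: +{c}
  S→A: FOLLOW(A) ⊇ FOLLOW(S) ⊇ {$,c}; new: +{$,c}
  S→a B: FOLLOW(B) ⊇ FOLLOW(S) ⊇ {$,c}; new: +{$,c}
  S→c C: FOLLOW(C) ⊇ FOLLOW(S) ⊇ {$,c}; new: +{$,c}
  S: {$,c}  A: {$,c}  B: {$,c}  C: {$,c}
round 2: (no change)
  S: {$,c}  A: {$,c}  B: {$,c}  C: {$,c}

FOLLOW(S) = ["$", "c"]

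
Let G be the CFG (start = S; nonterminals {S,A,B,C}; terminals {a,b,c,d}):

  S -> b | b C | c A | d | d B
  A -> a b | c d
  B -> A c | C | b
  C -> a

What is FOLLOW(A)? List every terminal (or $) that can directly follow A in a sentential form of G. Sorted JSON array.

FIRST sets, iterate to fixpoint:
pass 1:
  A via A→a b: +{a}
  A via A→c d: +{c}
  B via B→A c: +{a,c}
  B via B→b: +{b}
  C via C→a: +{a}
  S via S→b: +{b}
  S via S→c A: +{c}
  S via S→d: +{d}
  FIRST(S)={b,c,d}  FIRST(A)={a,c}  FIRST(B)={a,b,c}  FIRST(C)={a}
pass 2: (stable)
  FIRST(S)={b,c,d}  FIRST(A)={a,c}  FIRST(B)={a,b,c}  FIRST(C)={a}

FOLLOW sets:
FOLLOW(S) := {$}
round 1:
  B→A c: FOLLOW(A) ⊇ FIRST(c) = {c}; new: +{c}
  S→b C: FOLLOW(C) ⊇ FOLLOW(S) ⊇ {$}; new: +{$}
  S→c A: FOLLOW(A) ⊇ FOLLOW(S) ⊇ {$}; new: +{$}
  S→d B: FOLLOW(B) ⊇ FOLLOW(S) ⊇ {$}; new: +{$}
  FOLLOW[S]={$}  FOLLOW[A]={$,c}  FOLLOW[B]={$}  FOLLOW[C]={$}
round 2: (no change)
  FOLLOW[S]={$}  FOLLOW[A]={$,c}  FOLLOW[B]={$}  FOLLOW[C]={$}

FOLLOW(A) = ["$", "c"]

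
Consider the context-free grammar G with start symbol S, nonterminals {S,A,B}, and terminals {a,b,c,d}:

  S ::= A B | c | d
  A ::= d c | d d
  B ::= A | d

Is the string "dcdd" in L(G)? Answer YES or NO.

Convert to CNF:
  S -> A B | c | d
  A -> T0 T0 | T0 T1
  B -> T0 T0 | T0 T1 | d
  T0 -> d
  T1 -> c

Fill CYK table bottom-up:
  T[0,0] 'd' = {B,S,T0}  orig:{B,S}
  T[1,1] 'c' = {S,T1}  orig:{S}
  T[2,2] 'd' = {B,S,T0}  orig:{B,S}
  T[3,3] 'd' = {B,S,T0}  orig:{B,S}
  T[0,1] 'dc' = {A,B}
  T[1,2] 'cd' = ∅
  T[2,3] 'dd' = {A,B}
  T[0,2] 'dcd' = {S}
  T[1,3] 'cdd' = ∅
  T[0,3] 'dcdd' = {S}

S ∈ T[0,3] ⇒ YES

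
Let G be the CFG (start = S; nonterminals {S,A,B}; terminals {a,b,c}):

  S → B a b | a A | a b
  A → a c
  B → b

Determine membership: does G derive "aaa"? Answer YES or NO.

Convert to CNF:
  S -> B X3 | T0 A | T0 T2
  A -> T0 T1
  B -> b
  T0 -> a
  T1 -> c
  T2 -> b
  X3 -> T0 T2

CYK fill:
  [0..0]={T0}  "a"  orig:{}
  [1..1]={T0}  "a"  orig:{}
  [2..2]={T0}  "a"  orig:{}
  [0..1]=∅  "aa"
  [1..2]=∅  "aa"
  [0..2]=∅  "aaa"

S ∉ T[0,2] ⇒ NO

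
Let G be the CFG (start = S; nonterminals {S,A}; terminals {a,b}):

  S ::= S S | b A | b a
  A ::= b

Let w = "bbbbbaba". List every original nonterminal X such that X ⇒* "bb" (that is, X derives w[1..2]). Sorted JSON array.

Convert to CNF:
  S -> S S | T0 A | T0 T1
  A -> b
  T0 -> b
  T1 -> a

Fill CYK table bottom-up — only the sub-triangle for w[1..2]:
  [1..1]={A,T0}  "b"  orig:{A}
  [2..2]={A,T0}  "b"  orig:{A}
  [1..2]={S}  "bb"

Original NTs in T[1,2] deriving "bb": ["S"]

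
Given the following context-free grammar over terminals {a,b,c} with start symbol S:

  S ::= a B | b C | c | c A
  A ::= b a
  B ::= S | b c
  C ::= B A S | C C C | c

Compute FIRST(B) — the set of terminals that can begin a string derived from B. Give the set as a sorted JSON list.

FIRST iteration:
[1]
  A via A→b a: +{b}
  B via B→b c: +{b}
  C via C→B A S: +{b}
  C via C→c: +{c}
  S via S→a B: +{a}
  S via S→b C: +{b}
  S via S→c: +{c}
  FIRST(S)={a,b,c}  FIRST(A)={b}  FIRST(B)={b}  FIRST(C)={b,c}
[2]
  B via B→S: +{a,c}
  C via C→B A S: +{a}
  FIRST(S)={a,b,c}  FIRST(A)={b}  FIRST(B)={a,b,c}  FIRST(C)={a,b,c}
[3] — fixpoint
  FIRST(S)={a,b,c}  FIRST(A)={b}  FIRST(B)={a,b,c}  FIRST(C)={a,b,c}

FIRST(B) = ["a", "b", "c"]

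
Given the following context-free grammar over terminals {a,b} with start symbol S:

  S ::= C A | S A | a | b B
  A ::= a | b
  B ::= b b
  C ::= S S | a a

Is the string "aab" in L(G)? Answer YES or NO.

CNF form of G:
  S -> C A | S A | T0 B | a
  A -> a | b
  B -> T0 T0
  C -> S S | T1 T1
  T0 -> b
  T1 -> a

CYK fill:
  [0..0]={A,S,T1}  "a"  orig:{A,S}
  [1..1]={A,S,T1}  "a"  orig:{A,S}
  [2..2]={A,T0}  "b"  orig:{A}
  [0..1]={C,S}  "aa"
  [1..2]={S}  "ab"
  [0..2]={C,S}  "aab"

S ∈ T[0,2] ⇒ YES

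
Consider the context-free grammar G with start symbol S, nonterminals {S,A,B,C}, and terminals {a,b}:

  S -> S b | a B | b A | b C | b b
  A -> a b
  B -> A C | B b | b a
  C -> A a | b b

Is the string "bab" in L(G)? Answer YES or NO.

Convert to CNF:
  S -> S T1 | T0 B | T1 A | T1 C | T1 T1
  A -> T0 T1
  B -> A C | B T1 | T1 T0
  C -> A T0 | T1 T1
  T0 -> a
  T1 -> b

Fill CYK table bottom-up:
  T[0,0] 'b' = {T1}  orig:{}
  T[1,1] 'a' = {T0}  orig:{}
  T[2,2] 'b' = {T1}  orig:{}
  T[0,1] 'ba' = {B}
  T[1,2] 'ab' = {A}
  T[0,2] 'bab' = {B,S}

S ∈ T[0,2] ⇒ YES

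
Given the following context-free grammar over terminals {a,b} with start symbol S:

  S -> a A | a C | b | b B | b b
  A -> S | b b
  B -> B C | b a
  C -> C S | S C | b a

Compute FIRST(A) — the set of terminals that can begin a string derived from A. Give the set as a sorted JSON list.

Compute FIRST by fixpoint:
pass 1:
  A via A→b b: +{b}
  B via B→b a: +{b}
  C via C→b a: +{b}
  S via S→a A: +{a}
  S via S→b: +{b}
  FIRST[S]={a,b}  FIRST[A]={b}  FIRST[B]={b}  FIRST[C]={b}
pass 2:
  A via A→S: +{a}
  C via C→S C: +{a}
  FIRST[S]={a,b}  FIRST[A]={a,b}  FIRST[B]={b}  FIRST[C]={a,b}
pass 3: done
  FIRST[S]={a,b}  FIRST[A]={a,b}  FIRST[B]={b}  FIRST[C]={a,b}

FIRST(A) = ["a", "b"]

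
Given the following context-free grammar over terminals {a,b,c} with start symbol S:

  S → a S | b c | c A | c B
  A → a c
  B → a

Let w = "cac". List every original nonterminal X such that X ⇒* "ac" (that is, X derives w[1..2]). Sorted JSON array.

CNF form of G:
  S -> T0 S | T1 A | T1 B | T2 T1
  A -> T0 T1
  B -> a
  T0 -> a
  T1 -> c
  T2 -> b

Fill CYK table bottom-up — only the sub-triangle for w[1..2]:
  T[1,1] 'a' = {B,T0}  orig:{B}
  T[2,2] 'c' = {T1}  orig:{}
  T[1,2] 'ac' = {A}

Original NTs in T[1,2] deriving "ac": ["A"]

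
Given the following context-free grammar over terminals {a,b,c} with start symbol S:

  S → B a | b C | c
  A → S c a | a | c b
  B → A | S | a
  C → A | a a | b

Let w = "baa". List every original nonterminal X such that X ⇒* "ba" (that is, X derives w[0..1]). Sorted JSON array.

CNF form of G:
  S -> B T1 | T2 C | c
  A -> S X3 | T0 T2 | a
  B -> B T1 | S X4 | T0 T2 | T2 C | a | c
  C -> S X5 | T0 T2 | T1 T1 | a | b
  T0 -> c
  T1 -> a
  T2 -> b
  X3 -> T0 T1
  X4 -> T0 T1
  X5 -> T0 T1

CYK table (by increasing span) — only the sub-triangle for w[0..1]:
  cell(0,0) b: {C,T2}  orig:{C}
  cell(1,1) a: {A,B,C,T1}  orig:{A,B,C}
  cell(0,1) ba: {B,S}

Original NTs in T[0,1] deriving "ba": ["B", "S"]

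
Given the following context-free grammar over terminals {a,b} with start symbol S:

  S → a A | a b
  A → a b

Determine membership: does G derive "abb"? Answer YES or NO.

Convert to CNF:
  S -> T0 A | T0 T1
  A -> T0 T1
  T0 -> a
  T1 -> b

CYK table (by increasing span):
  cell(0,0) a: {T0}  orig:{}
  cell(1,1) b: {T1}  orig:{}
  cell(2,2) b: {T1}  orig:{}
  cell(0,1) ab: {A,S}
  cell(1,2) bb: ∅
  cell(0,2) abb: ∅

S ∉ T[0,2] ⇒ NO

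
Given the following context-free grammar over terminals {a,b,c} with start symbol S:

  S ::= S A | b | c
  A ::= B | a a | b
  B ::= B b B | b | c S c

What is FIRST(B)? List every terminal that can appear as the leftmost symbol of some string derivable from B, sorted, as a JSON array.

Compute FIRST by fixpoint:
pass 1:
  A via A→a a: +{a}
  A via A→b: +{b}
  B via B→b: +{b}
  B via B→c S c: +{c}
  S via S→b: +{b}
  S via S→c: +{c}
  FIRST(S)={b,c}  FIRST(A)={a,b}  FIRST(B)={b,c}
pass 2:
  A via A→B: +{c}
  FIRST(S)={b,c}  FIRST(A)={a,b,c}  FIRST(B)={b,c}
pass 3: (stable)
  FIRST(S)={b,c}  FIRST(A)={a,b,c}  FIRST(B)={b,c}

FIRST(B) = ["b", "c"]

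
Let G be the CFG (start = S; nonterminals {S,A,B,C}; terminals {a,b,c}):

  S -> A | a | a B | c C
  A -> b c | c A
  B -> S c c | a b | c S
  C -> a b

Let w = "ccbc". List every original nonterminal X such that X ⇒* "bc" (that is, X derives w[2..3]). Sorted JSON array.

CNF form of G:
  S -> T0 T1 | T1 A | T1 C | T2 B | a
  A -> T0 T1 | T1 A
  B -> S X3 | T1 S | T2 T0
  C -> T2 T0
  T0 -> b
  T1 -> c
  T2 -> a
  X3 -> T1 T1

CYK table (by increasing span), restricted to cells inside w[2..3]:
  [2..2]={T0}  "b"  orig:{}
  [3..3]={T1}  "c"  orig:{}
  [2..3]={A,S}  "bc"

Original NTs in T[2,3] deriving "bc": ["A", "S"]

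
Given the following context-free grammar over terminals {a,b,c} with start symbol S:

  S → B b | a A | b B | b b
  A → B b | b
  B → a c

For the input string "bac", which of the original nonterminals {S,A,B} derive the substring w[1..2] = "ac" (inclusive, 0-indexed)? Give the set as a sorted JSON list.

Convert to CNF:
  S -> B T0 | T0 B | T0 T0 | T1 A
  A -> B T0 | b
  B -> T1 T2
  T0 -> b
  T1 -> a
  T2 -> c

Fill CYK table bottom-up, restricted to cells inside w[1..2]:
  T[1,1] 'a' = {T1}  orig:{}
  T[2,2] 'c' = {T2}  orig:{}
  T[1,2] 'ac' = {B}

Original NTs in T[1,2] deriving "ac": ["B"]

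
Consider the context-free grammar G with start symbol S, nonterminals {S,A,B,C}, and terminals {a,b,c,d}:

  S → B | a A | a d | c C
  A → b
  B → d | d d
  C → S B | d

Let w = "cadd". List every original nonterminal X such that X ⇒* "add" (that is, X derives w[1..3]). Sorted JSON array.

Convert to CNF:
  S -> T0 T0 | T1 A | T1 T0 | T2 C | d
  A -> b
  B -> T0 T0 | d
  C -> S B | d
  T0 -> d
  T1 -> a
  T2 -> c

CYK table (by increasing span) — only the sub-triangle for w[1..3]:
  [1..1]={T1}  "a"  orig:{}
  [2..2]={B,C,S,T0}  "d"  orig:{B,C,S}
  [3..3]={B,C,S,T0}  "d"  orig:{B,C,S}
  [1..2]={S}  "ad"
  [2..3]={B,C,S}  "dd"
  [1..3]={C}  "add"

Original NTs in T[1,3] deriving "add": ["C"]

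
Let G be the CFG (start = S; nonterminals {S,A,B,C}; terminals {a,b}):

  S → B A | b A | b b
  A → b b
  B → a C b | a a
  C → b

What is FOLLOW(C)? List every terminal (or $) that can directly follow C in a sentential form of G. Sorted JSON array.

FIRST sets, iterate to fixpoint:
[1]
  A via A→b b: +{b}
  B via B→a C b: +{a}
  C via C→b: +{b}
  S via S→B A: +{a}
  S via S→b A: +{b}
  FIRST[S]={a,b}  FIRST[A]={b}  FIRST[B]={a}  FIRST[C]={b}
[2] (stable)
  FIRST[S]={a,b}  FIRST[A]={b}  FIRST[B]={a}  FIRST[C]={b}

FOLLOW sets:
initialize: $ ∈ FOLLOW(S)
iter 1:
  B→a C b: FOLLOW(C) ⊇ FIRST(b) = {b}; new: +{b}
  S→B A: FOLLOW(B) ⊇ FIRST(A) = {b}; new: +{b}
  S→B A: FOLLOW(A) ⊇ FOLLOW(S) ⊇ {$}; new: +{$}
  S: {$}  A: {$}  B: {b}  C: {b}
iter 2: done
  S: {$}  A: {$}  B: {b}  C: {b}

FOLLOW(C) = ["b"]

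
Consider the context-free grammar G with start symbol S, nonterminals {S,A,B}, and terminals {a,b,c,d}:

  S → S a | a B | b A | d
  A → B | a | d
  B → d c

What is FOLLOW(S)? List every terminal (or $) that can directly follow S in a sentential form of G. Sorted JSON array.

FIRST iteration:
round 1:
  A via A→a: +{a}
  A via A→d: +{d}
  B via B→d c: +{d}
  S via S→a B: +{a}
  S via S→b A: +{b}
  S via S→d: +{d}
  S: {a,b,d}  A: {a,d}  B: {d}
round 2: (no change)
  S: {a,b,d}  A: {a,d}  B: {d}

FOLLOW iteration:
initialize: $ ∈ FOLLOW(S)
round 1:
  S→S a: FOLLOW(S) ⊇ FIRST(a) = {a}; new: +{a}
  S→a B: FOLLOW(B) ⊇ FOLLOW(S) ⊇ {$,a}; new: +{$,a}
  S→b A: FOLLOW(A) ⊇ FOLLOW(S) ⊇ {$,a}; new: +{$,a}
  FOLLOW[S]={$,a}  FOLLOW[A]={$,a}  FOLLOW[B]={$,a}
round 2: (stable)
  FOLLOW[S]={$,a}  FOLLOW[A]={$,a}  FOLLOW[B]={$,a}

FOLLOW(S) = ["$", "a"]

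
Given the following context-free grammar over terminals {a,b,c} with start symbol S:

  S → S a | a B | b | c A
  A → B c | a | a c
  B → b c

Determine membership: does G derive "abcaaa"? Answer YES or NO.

CNF form of G:
  S -> S T1 | T0 A | T1 B | b
  A -> B T0 | T1 T0 | a
  B -> T2 T0
  T0 -> c
  T1 -> a
  T2 -> b

CYK table (by increasing span):
  cell(0,0) a: {A,T1}  orig:{A}
  cell(1,1) b: {S,T2}  orig:{S}
  cell(2,2) c: {T0}  orig:{}
  cell(3,3) a: {A,T1}  orig:{A}
  cell(4,4) a: {A,T1}  orig:{A}
  cell(5,5) a: {A,T1}  orig:{A}
  cell(0,1) ab: ∅
  cell(1,2) bc: {B}
  cell(2,3) ca: {S}
  cell(3,4) aa: ∅
  cell(4,5) aa: ∅
  cell(0,2) abc: {S}
  cell(1,3) bca: ∅
  cell(2,4) caa: {S}
  cell(3,5) aaa: ∅
  cell(0,3) abca: {S}
  cell(1,4) bcaa: ∅
  cell(2,5) caaa: {S}
  cell(0,4) abcaa: {S}
  cell(1,5) bcaaa: ∅
  cell(0,5) abcaaa: {S}

S ∈ T[0,5] ⇒ YES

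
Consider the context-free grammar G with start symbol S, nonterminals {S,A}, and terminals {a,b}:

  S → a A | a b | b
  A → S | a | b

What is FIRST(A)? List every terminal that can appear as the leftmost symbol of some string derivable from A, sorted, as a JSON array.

Compute FIRST by fixpoint:
round 1:
  A via A→a: +{a}
  A via A→b: +{b}
  S via S→a A: +{a}
  S via S→b: +{b}
  FIRST[S]={a,b}  FIRST[A]={a,b}
round 2: (no change)
  FIRST[S]={a,b}  FIRST[A]={a,b}

FIRST(A) = ["a", "b"]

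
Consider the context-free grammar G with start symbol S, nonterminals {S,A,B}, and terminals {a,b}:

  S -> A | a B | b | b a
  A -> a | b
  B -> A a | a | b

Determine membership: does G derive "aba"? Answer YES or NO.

CNF form of G:
  S -> T0 B | T1 T0 | a | b
  A -> a | b
  B -> A T0 | a | b
  T0 -> a
  T1 -> b

Fill CYK table bottom-up:
  [0..0]={A,B,S,T0}  "a"  orig:{A,B,S}
  [1..1]={A,B,S,T1}  "b"  orig:{A,B,S}
  [2..2]={A,B,S,T0}  "a"  orig:{A,B,S}
  [0..1]={S}  "ab"
  [1..2]={B,S}  "ba"
  [0..2]={S}  "aba"

S ∈ T[0,2] ⇒ YES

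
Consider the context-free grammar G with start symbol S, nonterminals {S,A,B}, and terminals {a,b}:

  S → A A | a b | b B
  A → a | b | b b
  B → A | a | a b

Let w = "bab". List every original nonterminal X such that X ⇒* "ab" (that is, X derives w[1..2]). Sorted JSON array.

Convert to CNF:
  S -> A A | T0 B | T1 T0
  A -> T0 T0 | a | b
  B -> T0 T0 | T1 T0 | a | b
  T0 -> b
  T1 -> a

CYK fill, restricted to cells inside w[1..2]:
  cell(1,1) a: {A,B,T1}  orig:{A,B}
  cell(2,2) b: {A,B,T0}  orig:{A,B}
  cell(1,2) ab: {B,S}

Original NTs in T[1,2] deriving "ab": ["B", "S"]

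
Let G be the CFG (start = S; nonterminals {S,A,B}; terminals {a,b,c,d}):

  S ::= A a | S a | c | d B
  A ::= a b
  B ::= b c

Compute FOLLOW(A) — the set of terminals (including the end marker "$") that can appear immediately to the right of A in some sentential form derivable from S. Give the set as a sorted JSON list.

Compute FIRST by fixpoint:
pass 1:
  A via A→a b: +{a}
  B via B→b c: +{b}
  S via S→A a: +{a}
  S via S→c: +{c}
  S via S→d B: +{d}
  S: {a,c,d}  A: {a}  B: {b}
pass 2: done
  S: {a,c,d}  A: {a}  B: {b}

Compute FOLLOW by fixpoint:
FOLLOW(S) := {$}
pass 1:
  S→A a: FOLLOW(A) ⊇ FIRST(a) = {a}; new: +{a}
  S→S a: FOLLOW(S) ⊇ FIRST(a) = {a}; new: +{a}
  S→d B: FOLLOW(B) ⊇ FOLLOW(S) ⊇ {$,a}; new: +{$,a}
  FOLLOW(S)={$,a}  FOLLOW(A)={a}  FOLLOW(B)={$,a}
pass 2: (stable)
  FOLLOW(S)={$,a}  FOLLOW(A)={a}  FOLLOW(B)={$,a}

FOLLOW(A) = ["a"]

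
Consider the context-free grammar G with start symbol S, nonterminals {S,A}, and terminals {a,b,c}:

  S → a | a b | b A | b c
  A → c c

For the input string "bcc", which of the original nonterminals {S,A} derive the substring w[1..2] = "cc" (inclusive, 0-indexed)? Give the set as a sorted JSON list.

Convert to CNF:
  S -> T1 T2 | T2 A | T2 T0 | a
  A -> T0 T0
  T0 -> c
  T1 -> a
  T2 -> b

CYK fill, restricted to cells inside w[1..2]:
  T[1,1] 'c' = {T0}  orig:{}
  T[2,2] 'c' = {T0}  orig:{}
  T[1,2] 'cc' = {A}

Original NTs in T[1,2] deriving "cc": ["A"]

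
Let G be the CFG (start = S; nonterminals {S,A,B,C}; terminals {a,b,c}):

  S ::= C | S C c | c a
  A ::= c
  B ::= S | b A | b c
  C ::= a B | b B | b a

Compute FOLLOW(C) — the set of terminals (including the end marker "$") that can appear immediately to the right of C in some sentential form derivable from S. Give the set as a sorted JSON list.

Compute FIRST by fixpoint:
pass 1:
  A via A→c: +{c}
  B via B→b A: +{b}
  C via C→a B: +{a}
  C via C→b B: +{b}
  S via S→C: +{a,b}
  S via S→c a: +{c}
  S: {a,b,c}  A: {c}  B: {b}  C: {a,b}
pass 2:
  B via B→S: +{a,c}
  S: {a,b,c}  A: {c}  B: {a,b,c}  C: {a,b}
pass 3: (no change)
  S: {a,b,c}  A: {c}  B: {a,b,c}  C: {a,b}

FOLLOW sets:
FOLLOW(S) := {$}
iter 1:
  S→C: FOLLOW(C) ⊇ FOLLOW(S) ⊇ {$}; new: +{$}
  S→S C c: FOLLOW(S) ⊇ FIRST(C) = {a,b}; new: +{a,b}
  S→S C c: FOLLOW(C) ⊇ FIRST(c) = {c}; new: +{c}
  FOLLOW[S]={$,a,b}  FOLLOW[A]={}  FOLLOW[B]={}  FOLLOW[C]={$,c}
iter 2:
  C→a B: FOLLOW(B) ⊇ FOLLOW(C) ⊇ {$,c}; new: +{$,c}
  S→C: FOLLOW(C) ⊇ FOLLOW(S) ⊇ {$,a,b}; new: +{a,b}
  FOLLOW[S]={$,a,b}  FOLLOW[A]={}  FOLLOW[B]={$,c}  FOLLOW[C]={$,a,b,c}
iter 3:
  B→S: FOLLOW(S) ⊇ FOLLOW(B) ⊇ {$,c}; new: +{c}
  B→b A: FOLLOW(A) ⊇ FOLLOW(B) ⊇ {$,c}; new: +{$,c}
  C→a B: FOLLOW(B) ⊇ FOLLOW(C) ⊇ {$,a,b,c}; new: +{a,b}
  FOLLOW[S]={$,a,b,c}  FOLLOW[A]={$,c}  FOLLOW[B]={$,a,b,c}  FOLLOW[C]={$,a,b,c}
iter 4:
  B→b A: FOLLOW(A) ⊇ FOLLOW(B) ⊇ {$,a,b,c}; new: +{a,b}
  FOLLOW[S]={$,a,b,c}  FOLLOW[A]={$,a,b,c}  FOLLOW[B]={$,a,b,c}  FOLLOW[C]={$,a,b,c}
iter 5: (no change)
  FOLLOW[S]={$,a,b,c}  FOLLOW[A]={$,a,b,c}  FOLLOW[B]={$,a,b,c}  FOLLOW[C]={$,a,b,c}

FOLLOW(C) = ["$", "a", "b", "c"]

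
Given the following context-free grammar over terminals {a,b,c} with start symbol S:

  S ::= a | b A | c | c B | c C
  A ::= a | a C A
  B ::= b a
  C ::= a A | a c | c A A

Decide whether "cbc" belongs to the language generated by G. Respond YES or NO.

CNF form of G:
  S -> T1 A | T2 B | T2 C | a | c
  A -> T0 X3 | a
  B -> T1 T0
  C -> T0 A | T0 T2 | T2 X4
  T0 -> a
  T1 -> b
  T2 -> c
  X3 -> C A
  X4 -> A A

CYK table (by increasing span):
  cell(0,0) c: {S,T2}  orig:{S}
  cell(1,1) b: {T1}  orig:{}
  cell(2,2) c: {S,T2}  orig:{S}
  cell(0,1) cb: ∅
  cell(1,2) bc: ∅
  cell(0,2) cbc: ∅

S ∉ T[0,2] ⇒ NO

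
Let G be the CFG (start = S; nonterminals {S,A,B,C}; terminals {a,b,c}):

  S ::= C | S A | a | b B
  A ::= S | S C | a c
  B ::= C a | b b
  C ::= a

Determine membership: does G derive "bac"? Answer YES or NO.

CNF form of G:
  S -> S A | T2 B | a
  A -> S A | S C | T0 T1 | T2 B | a
  B -> C T0 | T2 T2
  C -> a
  T0 -> a
  T1 -> c
  T2 -> b

CYK table (by increasing span):
  [0..0]={T2}  "b"  orig:{}
  [1..1]={A,C,S,T0}  "a"  orig:{A,C,S}
  [2..2]={T1}  "c"  orig:{}
  [0..1]=∅  "ba"
  [1..2]={A}  "ac"
  [0..2]=∅  "bac"

S ∉ T[0,2] ⇒ NO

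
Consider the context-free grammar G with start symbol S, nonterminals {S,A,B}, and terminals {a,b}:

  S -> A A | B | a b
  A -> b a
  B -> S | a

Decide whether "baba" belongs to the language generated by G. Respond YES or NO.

Convert to CNF:
  S -> A A | T1 T0 | a
  A -> T0 T1
  B -> A A | T1 T0 | a
  T0 -> b
  T1 -> a

CYK table (by increasing span):
  T[0,0] 'b' = {T0}  orig:{}
  T[1,1] 'a' = {B,S,T1}  orig:{B,S}
  T[2,2] 'b' = {T0}  orig:{}
  T[3,3] 'a' = {B,S,T1}  orig:{B,S}
  T[0,1] 'ba' = {A}
  T[1,2] 'ab' = {B,S}
  T[2,3] 'ba' = {A}
  T[0,2] 'bab' = ∅
  T[1,3] 'aba' = ∅
  T[0,3] 'baba' = {B,S}

S ∈ T[0,3] ⇒ YES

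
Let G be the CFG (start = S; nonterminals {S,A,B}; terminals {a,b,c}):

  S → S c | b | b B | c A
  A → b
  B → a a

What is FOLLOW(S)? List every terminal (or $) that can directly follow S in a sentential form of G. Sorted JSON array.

FIRST sets, iterate to fixpoint:
pass 1:
  A via A→b: +{b}
  B via B→a a: +{a}
  S via S→b: +{b}
  S via S→c A: +{c}
  FIRST[S]={b,c}  FIRST[A]={b}  FIRST[B]={a}
pass 2: — fixpoint
  FIRST[S]={b,c}  FIRST[A]={b}  FIRST[B]={a}

FOLLOW iteration:
seed FOLLOW(S) with $
pass 1:
  S→S c: FOLLOW(S) ⊇ FIRST(c) = {c}; new: +{c}
  S→b B: FOLLOW(B) ⊇ FOLLOW(S) ⊇ {$,c}; new: +{$,c}
  S→c A: FOLLOW(A) ⊇ FOLLOW(S) ⊇ {$,c}; new: +{$,c}
  FOLLOW(S)={$,c}  FOLLOW(A)={$,c}  FOLLOW(B)={$,c}
pass 2: — fixpoint
  FOLLOW(S)={$,c}  FOLLOW(A)={$,c}  FOLLOW(B)={$,c}

FOLLOW(S) = ["$", "c"]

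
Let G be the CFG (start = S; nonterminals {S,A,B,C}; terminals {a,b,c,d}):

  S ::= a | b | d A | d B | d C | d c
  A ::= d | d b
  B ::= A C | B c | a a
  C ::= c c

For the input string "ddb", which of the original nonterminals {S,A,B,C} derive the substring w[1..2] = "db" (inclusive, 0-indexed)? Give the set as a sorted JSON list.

Convert to CNF:
  S -> T0 A | T0 B | T0 C | T0 T2 | a | b
  A -> T0 T1 | d
  B -> A C | B T2 | T3 T3
  C -> T2 T2
  T0 -> d
  T1 -> b
  T2 -> c
  T3 -> a

CYK table (by increasing span) (cells [i..j] with 1 ≤ i ≤ j ≤ 2 only):
  cell(1,1) d: {A,T0}  orig:{A}
  cell(2,2) b: {S,T1}  orig:{S}
  cell(1,2) db: {A}

Original NTs in T[1,2] deriving "db": ["A"]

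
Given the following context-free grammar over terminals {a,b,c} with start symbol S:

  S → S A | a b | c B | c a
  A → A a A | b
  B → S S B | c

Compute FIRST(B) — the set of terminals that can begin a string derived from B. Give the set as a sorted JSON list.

FIRST iteration:
iter 1:
  A via A→b: +{b}
  B via B→c: +{c}
  S via S→a b: +{a}
  S via S→c B: +{c}
  FIRST(S)={a,c}  FIRST(A)={b}  FIRST(B)={c}
iter 2:
  B via B→S S B: +{a}
  FIRST(S)={a,c}  FIRST(A)={b}  FIRST(B)={a,c}
iter 3: (stable)
  FIRST(S)={a,c}  FIRST(A)={b}  FIRST(B)={a,c}

FIRST(B) = ["a", "c"]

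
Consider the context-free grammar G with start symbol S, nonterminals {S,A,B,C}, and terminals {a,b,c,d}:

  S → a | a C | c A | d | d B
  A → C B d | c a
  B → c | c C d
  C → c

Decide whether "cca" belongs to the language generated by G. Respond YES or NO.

CNF form of G:
  S -> T0 B | T1 A | T2 C | a | d
  A -> C X3 | T1 T2
  B -> T1 X4 | c
  C -> c
  T0 -> d
  T1 -> c
  T2 -> a
  X3 -> B T0
  X4 -> C T0

CYK fill:
  T[0,0] 'c' = {B,C,T1}  orig:{B,C}
  T[1,1] 'c' = {B,C,T1}  orig:{B,C}
  T[2,2] 'a' = {S,T2}  orig:{S}
  T[0,1] 'cc' = ∅
  T[1,2] 'ca' = {A}
  T[0,2] 'cca' = {S}

S ∈ T[0,2] ⇒ YES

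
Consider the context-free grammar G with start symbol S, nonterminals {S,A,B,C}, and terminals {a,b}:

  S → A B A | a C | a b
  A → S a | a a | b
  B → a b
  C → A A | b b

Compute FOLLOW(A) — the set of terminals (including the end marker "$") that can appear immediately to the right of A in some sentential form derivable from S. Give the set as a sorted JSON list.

FIRST sets, iterate to fixpoint:
iter 1:
  A via A→a a: +{a}
  A via A→b: +{b}
  B via B→a b: +{a}
  C via C→A A: +{a,b}
  S via S→A B A: +{a,b}
  FIRST[S]={a,b}  FIRST[A]={a,b}  FIRST[B]={a}  FIRST[C]={a,b}
iter 2: (no change)
  FIRST[S]={a,b}  FIRST[A]={a,b}  FIRST[B]={a}  FIRST[C]={a,b}

FOLLOW iteration:
FOLLOW(S) := {$}
round 1:
  A→S a: FOLLOW(S) ⊇ FIRST(a) = {a}; new: +{a}
  C→A A: FOLLOW(A) ⊇ FIRST(A) = {a,b}; new: +{a,b}
  S→A B A: FOLLOW(B) ⊇ FIRST(A) = {a,b}; new: +{a,b}
  S→A B A: FOLLOW(A) ⊇ FOLLOW(S) ⊇ {$,a}; new: +{$}
  S→a C: FOLLOW(C) ⊇ FOLLOW(S) ⊇ {$,a}; new: +{$,a}
  FOLLOW(S)={$,a}  FOLLOW(A)={$,a,b}  FOLLOW(B)={a,b}  FOLLOW(C)={$,a}
round 2: — fixpoint
  FOLLOW(S)={$,a}  FOLLOW(A)={$,a,b}  FOLLOW(B)={a,b}  FOLLOW(C)={$,a}

FOLLOW(A) = ["$", "a", "b"]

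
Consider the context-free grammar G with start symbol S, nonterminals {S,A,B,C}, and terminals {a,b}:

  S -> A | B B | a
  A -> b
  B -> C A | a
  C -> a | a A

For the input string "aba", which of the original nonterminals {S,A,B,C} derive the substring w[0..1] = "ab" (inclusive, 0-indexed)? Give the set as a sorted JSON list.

CNF form of G:
  S -> B B | a | b
  A -> b
  B -> C A | a
  C -> T0 A | a
  T0 -> a

Fill CYK table bottom-up — only the sub-triangle for w[0..1]:
  [0..0]={B,C,S,T0}  "a"  orig:{B,C,S}
  [1..1]={A,S}  "b"
  [0..1]={B,C}  "ab"

Original NTs in T[0,1] deriving "ab": ["B", "C"]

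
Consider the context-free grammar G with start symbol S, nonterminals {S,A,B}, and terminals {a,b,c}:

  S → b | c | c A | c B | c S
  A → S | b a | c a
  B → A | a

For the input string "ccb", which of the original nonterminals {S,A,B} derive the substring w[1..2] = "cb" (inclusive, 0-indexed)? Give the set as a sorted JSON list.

CNF form of G:
  S -> T2 A | T2 B | T2 S | b | c
  A -> T0 T1 | T2 A | T2 B | T2 S | T2 T1 | b | c
  B -> T0 T1 | T2 A | T2 B | T2 S | T2 T1 | a | b | c
  T0 -> b
  T1 -> a
  T2 -> c

CYK table (by increasing span) (cells [i..j] with 1 ≤ i ≤ j ≤ 2 only):
  [1..1]={A,B,S,T2}  "c"  orig:{A,B,S}
  [2..2]={A,B,S,T0}  "b"  orig:{A,B,S}
  [1..2]={A,B,S}  "cb"

Original NTs in T[1,2] deriving "cb": ["A", "B", "S"]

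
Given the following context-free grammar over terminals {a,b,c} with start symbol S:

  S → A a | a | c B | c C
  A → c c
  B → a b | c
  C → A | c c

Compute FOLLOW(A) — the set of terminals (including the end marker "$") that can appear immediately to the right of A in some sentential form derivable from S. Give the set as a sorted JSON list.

Compute FIRST by fixpoint:
iter 1:
  A via A→c c: +{c}
  B via B→a b: +{a}
  B via B→c: +{c}
  C via C→A: +{c}
  S via S→A a: +{c}
  S via S→a: +{a}
  FIRST(S)={a,c}  FIRST(A)={c}  FIRST(B)={a,c}  FIRST(C)={c}
iter 2: — fixpoint
  FIRST(S)={a,c}  FIRST(A)={c}  FIRST(B)={a,c}  FIRST(C)={c}

FOLLOW iteration:
seed FOLLOW(S) with $
iter 1:
  S→A a: FOLLOW(A) ⊇ FIRST(a) = {a}; new: +{a}
  S→c B: FOLLOW(B) ⊇ FOLLOW(S) ⊇ {$}; new: +{$}
  S→c C: FOLLOW(C) ⊇ FOLLOW(S) ⊇ {$}; new: +{$}
  FOLLOW(S)={$}  FOLLOW(A)={a}  FOLLOW(B)={$}  FOLLOW(C)={$}
iter 2:
  C→A: FOLLOW(A) ⊇ FOLLOW(C) ⊇ {$}; new: +{$}
  FOLLOW(S)={$}  FOLLOW(A)={$,a}  FOLLOW(B)={$}  FOLLOW(C)={$}
iter 3: (no change)
  FOLLOW(S)={$}  FOLLOW(A)={$,a}  FOLLOW(B)={$}  FOLLOW(C)={$}

FOLLOW(A) = ["$", "a"]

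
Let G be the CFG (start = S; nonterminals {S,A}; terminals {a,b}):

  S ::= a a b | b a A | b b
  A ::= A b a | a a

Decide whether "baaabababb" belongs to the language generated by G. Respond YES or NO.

Convert to CNF:
  S -> T0 T0 | T0 X4 | T1 X3
  A -> A X2 | T1 T1
  T0 -> b
  T1 -> a
  X2 -> T0 T1
  X3 -> T1 T0
  X4 -> T1 A

CYK fill:
  [0..0]={T0}  "b"  orig:{}
  [1..1]={T1}  "a"  orig:{}
  [2..2]={T1}  "a"  orig:{}
  [3..3]={T1}  "a"  orig:{}
  [4..4]={T0}  "b"  orig:{}
  [5..5]={T1}  "a"  orig:{}
  [6..6]={T0}  "b"  orig:{}
  [7..7]={T1}  "a"  orig:{}
  [8..8]={T0}  "b"  orig:{}
  [9..9]={T0}  "b"  orig:{}
  [0..1]={X2}  "ba"  orig:{}
  [1..2]={A}  "aa"
  [2..3]={A}  "aa"
  [3..4]={X3}  "ab"  orig:{}
  [4..5]={X2}  "ba"  orig:{}
  [5..6]={X3}  "ab"  orig:{}
  [6..7]={X2}  "ba"  orig:{}
  [7..8]={X3}  "ab"  orig:{}
  [8..9]={S}  "bb"
  [0..2]=∅  "baa"
  [1..3]={X4}  "aaa"  orig:{}
  [2..4]={S}  "aab"
  [3..5]=∅  "aba"
  [4..6]=∅  "bab"
  [5..7]=∅  "aba"
  [6..8]=∅  "bab"
  [7..9]=∅  "abb"
  [0..3]={S}  "baaa"
  [1..4]=∅  "aaab"
  [2..5]={A}  "aaba"
  [3..6]=∅  "abab"
  [4..7]=∅  "baba"
  [5..8]=∅  "abab"
  [6..9]=∅  "babb"
  [0..4]=∅  "baaab"
  [1..5]={X4}  "aaaba"  orig:{}
  [2..6]=∅  "aabab"
  [3..7]=∅  "ababa"
  [4..8]=∅  "babab"
  [5..9]=∅  "ababb"
  [0..5]={S}  "baaaba"
  [1..6]=∅  "aaabab"
  [2..7]={A}  "aababa"
  [3..8]=∅  "ababab"
  [4..9]=∅  "bababb"
  [0..6]=∅  "baaabab"
  [1..7]={X4}  "aaababa"  orig:{}
  [2..8]=∅  "aababab"
  [3..9]=∅  "abababb"
  [0..7]={S}  "baaababa"
  [1..8]=∅  "aaababab"
  [2..9]=∅  "aabababb"
  [0..8]=∅  "baaababab"
  [1..9]=∅  "aaabababb"
  [0..9]=∅  "baaabababb"

S ∉ T[0,9] ⇒ NO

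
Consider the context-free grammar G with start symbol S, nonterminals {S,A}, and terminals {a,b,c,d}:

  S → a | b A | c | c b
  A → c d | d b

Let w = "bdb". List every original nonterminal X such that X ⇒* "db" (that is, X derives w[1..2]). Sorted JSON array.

Convert to CNF:
  S -> T0 T2 | T2 A | a | c
  A -> T0 T1 | T1 T2
  T0 -> c
  T1 -> d
  T2 -> b

CYK table (by increasing span), restricted to cells inside w[1..2]:
  T[1,1] 'd' = {T1}  orig:{}
  T[2,2] 'b' = {T2}  orig:{}
  T[1,2] 'db' = {A}

Original NTs in T[1,2] deriving "db": ["A"]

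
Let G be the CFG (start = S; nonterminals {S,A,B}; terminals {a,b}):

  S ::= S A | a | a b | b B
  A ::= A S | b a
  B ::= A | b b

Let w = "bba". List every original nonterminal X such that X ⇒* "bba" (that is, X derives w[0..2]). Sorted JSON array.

CNF form of G:
  S -> S A | T0 B | T1 T0 | a
  A -> A S | T0 T1
  B -> A S | T0 T0 | T0 T1
  T0 -> b
  T1 -> a

CYK fill, restricted to cells inside w[0..2]:
  cell(0,0) b: {T0}  orig:{}
  cell(1,1) b: {T0}  orig:{}
  cell(2,2) a: {S,T1}  orig:{S}
  cell(0,1) bb: {B}
  cell(1,2) ba: {A,B}
  cell(0,2) bba: {S}

Original NTs in T[0,2] deriving "bba": ["S"]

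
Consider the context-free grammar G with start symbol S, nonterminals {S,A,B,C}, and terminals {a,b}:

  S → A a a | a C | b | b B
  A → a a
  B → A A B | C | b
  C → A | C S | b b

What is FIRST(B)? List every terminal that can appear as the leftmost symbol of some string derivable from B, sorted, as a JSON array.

Compute FIRST by fixpoint:
iter 1:
  A via A→a a: +{a}
  B via B→A A B: +{a}
  B via B→b: +{b}
  C via C→A: +{a}
  C via C→b b: +{b}
  S via S→A a a: +{a}
  S via S→b: +{b}
  FIRST[S]={a,b}  FIRST[A]={a}  FIRST[B]={a,b}  FIRST[C]={a,b}
iter 2: done
  FIRST[S]={a,b}  FIRST[A]={a}  FIRST[B]={a,b}  FIRST[C]={a,b}

FIRST(B) = ["a", "b"]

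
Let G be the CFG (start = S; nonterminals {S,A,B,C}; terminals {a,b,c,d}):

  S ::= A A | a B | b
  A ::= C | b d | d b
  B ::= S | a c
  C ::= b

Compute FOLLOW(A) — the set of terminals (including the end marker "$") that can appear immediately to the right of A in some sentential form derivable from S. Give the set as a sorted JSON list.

Compute FIRST by fixpoint:
[1]
  A via A→b d: +{b}
  A via A→d b: +{d}
  B via B→a c: +{a}
  C via C→b: +{b}
  S via S→A A: +{b,d}
  S via S→a B: +{a}
  FIRST(S)={a,b,d}  FIRST(A)={b,d}  FIRST(B)={a}  FIRST(C)={b}
[2]
  B via B→S: +{b,d}
  FIRST(S)={a,b,d}  FIRST(A)={b,d}  FIRST(B)={a,b,d}  FIRST(C)={b}
[3] (no change)
  FIRST(S)={a,b,d}  FIRST(A)={b,d}  FIRST(B)={a,b,d}  FIRST(C)={b}

FOLLOW sets:
initialize: $ ∈ FOLLOW(S)
iter 1:
  S→A A: FOLLOW(A) ⊇ FIRST(A) = {b,d}; new: +{b,d}
  S→A A: FOLLOW(A) ⊇ FOLLOW(S) ⊇ {$}; new: +{$}
  S→a B: FOLLOW(B) ⊇ FOLLOW(S) ⊇ {$}; new: +{$}
  S: {$}  A: {$,b,d}  B: {$}  C: {}
iter 2:
  A→C: FOLLOW(C) ⊇ FOLLOW(A) ⊇ {$,b,d}; new: +{$,b,d}
  S: {$}  A: {$,b,d}  B: {$}  C: {$,b,d}
iter 3: — fixpoint
  S: {$}  A: {$,b,d}  B: {$}  C: {$,b,d}

FOLLOW(A) = ["$", "b", "d"]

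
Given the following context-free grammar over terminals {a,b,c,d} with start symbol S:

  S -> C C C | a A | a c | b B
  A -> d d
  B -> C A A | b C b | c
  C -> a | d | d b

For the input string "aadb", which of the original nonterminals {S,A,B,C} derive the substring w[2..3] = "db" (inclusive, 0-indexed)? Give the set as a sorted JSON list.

CNF form of G:
  S -> C X6 | T1 B | T2 A | T2 T3
  A -> T0 T0
  B -> C X4 | T1 X5 | c
  C -> T0 T1 | a | d
  T0 -> d
  T1 -> b
  T2 -> a
  T3 -> c
  X4 -> A A
  X5 -> C T1
  X6 -> C C

Fill CYK table bottom-up (cells [i..j] with 2 ≤ i ≤ j ≤ 3 only):
  cell(2,2) d: {C,T0}  orig:{C}
  cell(3,3) b: {T1}  orig:{}
  cell(2,3) db: {C,X5}  orig:{C}

Original NTs in T[2,3] deriving "db": ["C"]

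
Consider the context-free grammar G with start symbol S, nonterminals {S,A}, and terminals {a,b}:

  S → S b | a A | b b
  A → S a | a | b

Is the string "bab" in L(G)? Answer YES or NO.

CNF form of G:
  S -> S T1 | T0 A | T1 T1
  A -> S T0 | a | b
  T0 -> a
  T1 -> b

CYK fill:
  cell(0,0) b: {A,T1}  orig:{A}
  cell(1,1) a: {A,T0}  orig:{A}
  cell(2,2) b: {A,T1}  orig:{A}
  cell(0,1) ba: ∅
  cell(1,2) ab: {S}
  cell(0,2) bab: ∅

S ∉ T[0,2] ⇒ NO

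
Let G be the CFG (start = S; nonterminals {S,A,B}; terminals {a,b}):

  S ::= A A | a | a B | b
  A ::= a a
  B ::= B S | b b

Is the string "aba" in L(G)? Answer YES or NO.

Convert to CNF:
  S -> A A | T0 B | a | b
  A -> T0 T0
  B -> B S | T1 T1
  T0 -> a
  T1 -> b

CYK table (by increasing span):
  T[0,0] 'a' = {S,T0}  orig:{S}
  T[1,1] 'b' = {S,T1}  orig:{S}
  T[2,2] 'a' = {S,T0}  orig:{S}
  T[0,1] 'ab' = ∅
  T[1,2] 'ba' = ∅
  T[0,2] 'aba' = ∅

S ∉ T[0,2] ⇒ NO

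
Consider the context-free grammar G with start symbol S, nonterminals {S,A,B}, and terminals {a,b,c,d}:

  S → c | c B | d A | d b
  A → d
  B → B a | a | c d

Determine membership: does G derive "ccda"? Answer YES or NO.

CNF form of G:
  S -> T1 B | T2 A | T2 T3 | c
  A -> d
  B -> B T0 | T1 T2 | a
  T0 -> a
  T1 -> c
  T2 -> d
  T3 -> b

CYK table (by increasing span):
  [0..0]={S,T1}  "c"  orig:{S}
  [1..1]={S,T1}  "c"  orig:{S}
  [2..2]={A,T2}  "d"  orig:{A}
  [3..3]={B,T0}  "a"  orig:{B}
  [0..1]=∅  "cc"
  [1..2]={B}  "cd"
  [2..3]=∅  "da"
  [0..2]={S}  "ccd"
  [1..3]={B}  "cda"
  [0..3]={S}  "ccda"

S ∈ T[0,3] ⇒ YES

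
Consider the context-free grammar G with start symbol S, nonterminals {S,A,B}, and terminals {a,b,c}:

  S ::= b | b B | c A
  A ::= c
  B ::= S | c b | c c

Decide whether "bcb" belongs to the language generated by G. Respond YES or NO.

Convert to CNF:
  S -> T0 B | T1 A | b
  A -> c
  B -> T0 B | T1 A | T1 T0 | T1 T1 | b
  T0 -> b
  T1 -> c

CYK table (by increasing span):
  [0..0]={B,S,T0}  "b"  orig:{B,S}
  [1..1]={A,T1}  "c"  orig:{A}
  [2..2]={B,S,T0}  "b"  orig:{B,S}
  [0..1]=∅  "bc"
  [1..2]={B}  "cb"
  [0..2]={B,S}  "bcb"

S ∈ T[0,2] ⇒ YES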